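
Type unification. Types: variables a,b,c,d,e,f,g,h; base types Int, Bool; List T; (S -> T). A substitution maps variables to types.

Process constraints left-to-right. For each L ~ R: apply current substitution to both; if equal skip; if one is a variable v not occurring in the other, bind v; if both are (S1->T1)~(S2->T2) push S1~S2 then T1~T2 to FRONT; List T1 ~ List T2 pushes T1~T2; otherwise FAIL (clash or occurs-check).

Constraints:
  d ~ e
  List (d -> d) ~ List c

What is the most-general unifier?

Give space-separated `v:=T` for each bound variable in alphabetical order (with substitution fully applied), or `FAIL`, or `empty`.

step 1: unify d ~ e  [subst: {-} | 1 pending]
  bind d := e
step 2: unify List (e -> e) ~ List c  [subst: {d:=e} | 0 pending]
  -> decompose List: push (e -> e)~c
step 3: unify (e -> e) ~ c  [subst: {d:=e} | 0 pending]
  bind c := (e -> e)

Answer: c:=(e -> e) d:=e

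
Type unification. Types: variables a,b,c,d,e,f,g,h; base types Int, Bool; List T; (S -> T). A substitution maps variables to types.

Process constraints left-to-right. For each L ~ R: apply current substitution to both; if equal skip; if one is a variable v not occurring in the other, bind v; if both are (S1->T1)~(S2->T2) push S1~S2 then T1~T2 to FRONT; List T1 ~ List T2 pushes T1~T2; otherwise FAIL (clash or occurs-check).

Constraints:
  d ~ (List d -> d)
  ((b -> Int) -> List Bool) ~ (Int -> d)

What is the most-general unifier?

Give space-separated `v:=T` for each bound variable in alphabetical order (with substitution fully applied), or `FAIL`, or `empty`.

Answer: FAIL

Derivation:
step 1: unify d ~ (List d -> d)  [subst: {-} | 1 pending]
  occurs-check fail: d in (List d -> d)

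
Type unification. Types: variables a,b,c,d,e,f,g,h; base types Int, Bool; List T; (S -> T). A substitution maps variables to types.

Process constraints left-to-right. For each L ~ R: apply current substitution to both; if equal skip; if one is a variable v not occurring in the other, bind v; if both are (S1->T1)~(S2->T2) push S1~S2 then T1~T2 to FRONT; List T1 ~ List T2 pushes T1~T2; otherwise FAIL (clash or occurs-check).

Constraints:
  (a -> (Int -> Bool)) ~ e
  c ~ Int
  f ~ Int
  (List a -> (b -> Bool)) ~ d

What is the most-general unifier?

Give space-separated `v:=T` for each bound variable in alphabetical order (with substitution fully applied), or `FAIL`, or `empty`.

step 1: unify (a -> (Int -> Bool)) ~ e  [subst: {-} | 3 pending]
  bind e := (a -> (Int -> Bool))
step 2: unify c ~ Int  [subst: {e:=(a -> (Int -> Bool))} | 2 pending]
  bind c := Int
step 3: unify f ~ Int  [subst: {e:=(a -> (Int -> Bool)), c:=Int} | 1 pending]
  bind f := Int
step 4: unify (List a -> (b -> Bool)) ~ d  [subst: {e:=(a -> (Int -> Bool)), c:=Int, f:=Int} | 0 pending]
  bind d := (List a -> (b -> Bool))

Answer: c:=Int d:=(List a -> (b -> Bool)) e:=(a -> (Int -> Bool)) f:=Int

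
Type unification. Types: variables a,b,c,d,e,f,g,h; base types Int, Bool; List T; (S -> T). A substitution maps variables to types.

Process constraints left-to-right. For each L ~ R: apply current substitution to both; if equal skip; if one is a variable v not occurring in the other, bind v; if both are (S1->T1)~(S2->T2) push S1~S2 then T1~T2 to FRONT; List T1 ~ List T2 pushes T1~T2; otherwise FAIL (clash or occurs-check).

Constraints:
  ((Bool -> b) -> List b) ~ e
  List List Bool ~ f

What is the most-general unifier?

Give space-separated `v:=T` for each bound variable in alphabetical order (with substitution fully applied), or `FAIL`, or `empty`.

step 1: unify ((Bool -> b) -> List b) ~ e  [subst: {-} | 1 pending]
  bind e := ((Bool -> b) -> List b)
step 2: unify List List Bool ~ f  [subst: {e:=((Bool -> b) -> List b)} | 0 pending]
  bind f := List List Bool

Answer: e:=((Bool -> b) -> List b) f:=List List Bool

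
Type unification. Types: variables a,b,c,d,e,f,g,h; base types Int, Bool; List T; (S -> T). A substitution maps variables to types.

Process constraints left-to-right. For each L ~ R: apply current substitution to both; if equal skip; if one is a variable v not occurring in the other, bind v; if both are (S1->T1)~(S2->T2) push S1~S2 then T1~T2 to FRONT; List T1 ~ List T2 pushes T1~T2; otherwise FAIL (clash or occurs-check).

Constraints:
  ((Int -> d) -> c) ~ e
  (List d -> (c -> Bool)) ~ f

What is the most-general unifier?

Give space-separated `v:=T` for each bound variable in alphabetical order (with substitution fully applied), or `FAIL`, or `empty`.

step 1: unify ((Int -> d) -> c) ~ e  [subst: {-} | 1 pending]
  bind e := ((Int -> d) -> c)
step 2: unify (List d -> (c -> Bool)) ~ f  [subst: {e:=((Int -> d) -> c)} | 0 pending]
  bind f := (List d -> (c -> Bool))

Answer: e:=((Int -> d) -> c) f:=(List d -> (c -> Bool))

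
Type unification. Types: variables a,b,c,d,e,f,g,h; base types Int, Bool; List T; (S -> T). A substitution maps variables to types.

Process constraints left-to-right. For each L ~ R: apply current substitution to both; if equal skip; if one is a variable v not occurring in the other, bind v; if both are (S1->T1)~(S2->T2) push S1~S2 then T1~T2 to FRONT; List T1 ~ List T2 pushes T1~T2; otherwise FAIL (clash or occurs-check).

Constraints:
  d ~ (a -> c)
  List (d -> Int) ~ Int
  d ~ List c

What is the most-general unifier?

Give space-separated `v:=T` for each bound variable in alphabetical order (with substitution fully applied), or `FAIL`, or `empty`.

Answer: FAIL

Derivation:
step 1: unify d ~ (a -> c)  [subst: {-} | 2 pending]
  bind d := (a -> c)
step 2: unify List ((a -> c) -> Int) ~ Int  [subst: {d:=(a -> c)} | 1 pending]
  clash: List ((a -> c) -> Int) vs Int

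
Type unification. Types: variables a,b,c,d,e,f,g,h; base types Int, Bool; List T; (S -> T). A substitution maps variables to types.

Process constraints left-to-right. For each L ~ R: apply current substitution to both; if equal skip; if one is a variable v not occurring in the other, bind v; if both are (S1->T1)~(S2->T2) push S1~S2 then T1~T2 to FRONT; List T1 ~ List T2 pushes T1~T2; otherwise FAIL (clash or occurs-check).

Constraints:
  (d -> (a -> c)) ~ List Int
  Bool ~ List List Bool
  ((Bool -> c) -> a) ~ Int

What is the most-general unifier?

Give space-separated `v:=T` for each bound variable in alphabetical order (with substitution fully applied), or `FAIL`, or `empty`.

step 1: unify (d -> (a -> c)) ~ List Int  [subst: {-} | 2 pending]
  clash: (d -> (a -> c)) vs List Int

Answer: FAIL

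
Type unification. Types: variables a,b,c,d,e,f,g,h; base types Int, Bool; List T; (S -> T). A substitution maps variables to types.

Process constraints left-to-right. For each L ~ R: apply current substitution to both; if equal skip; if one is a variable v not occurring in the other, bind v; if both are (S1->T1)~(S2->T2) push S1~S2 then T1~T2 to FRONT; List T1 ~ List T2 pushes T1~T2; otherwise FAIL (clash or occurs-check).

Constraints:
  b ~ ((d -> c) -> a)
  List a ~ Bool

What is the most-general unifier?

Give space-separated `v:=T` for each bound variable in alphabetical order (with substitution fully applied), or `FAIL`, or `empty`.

step 1: unify b ~ ((d -> c) -> a)  [subst: {-} | 1 pending]
  bind b := ((d -> c) -> a)
step 2: unify List a ~ Bool  [subst: {b:=((d -> c) -> a)} | 0 pending]
  clash: List a vs Bool

Answer: FAIL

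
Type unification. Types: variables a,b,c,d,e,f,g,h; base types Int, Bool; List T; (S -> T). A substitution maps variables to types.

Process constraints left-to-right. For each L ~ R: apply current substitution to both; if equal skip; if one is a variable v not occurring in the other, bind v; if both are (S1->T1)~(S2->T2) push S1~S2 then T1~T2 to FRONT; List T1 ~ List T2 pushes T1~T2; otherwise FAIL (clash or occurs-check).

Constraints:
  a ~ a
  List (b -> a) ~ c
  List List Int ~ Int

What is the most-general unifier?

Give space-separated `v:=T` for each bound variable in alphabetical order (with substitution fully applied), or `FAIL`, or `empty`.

step 1: unify a ~ a  [subst: {-} | 2 pending]
  -> identical, skip
step 2: unify List (b -> a) ~ c  [subst: {-} | 1 pending]
  bind c := List (b -> a)
step 3: unify List List Int ~ Int  [subst: {c:=List (b -> a)} | 0 pending]
  clash: List List Int vs Int

Answer: FAIL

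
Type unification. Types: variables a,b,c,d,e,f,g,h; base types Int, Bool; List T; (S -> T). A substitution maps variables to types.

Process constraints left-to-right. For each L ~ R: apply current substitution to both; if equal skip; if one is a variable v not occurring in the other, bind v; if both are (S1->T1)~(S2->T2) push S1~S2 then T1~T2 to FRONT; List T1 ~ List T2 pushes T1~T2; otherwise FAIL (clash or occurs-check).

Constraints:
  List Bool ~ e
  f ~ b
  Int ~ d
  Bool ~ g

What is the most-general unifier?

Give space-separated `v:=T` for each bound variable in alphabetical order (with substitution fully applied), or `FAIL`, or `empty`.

Answer: d:=Int e:=List Bool f:=b g:=Bool

Derivation:
step 1: unify List Bool ~ e  [subst: {-} | 3 pending]
  bind e := List Bool
step 2: unify f ~ b  [subst: {e:=List Bool} | 2 pending]
  bind f := b
step 3: unify Int ~ d  [subst: {e:=List Bool, f:=b} | 1 pending]
  bind d := Int
step 4: unify Bool ~ g  [subst: {e:=List Bool, f:=b, d:=Int} | 0 pending]
  bind g := Bool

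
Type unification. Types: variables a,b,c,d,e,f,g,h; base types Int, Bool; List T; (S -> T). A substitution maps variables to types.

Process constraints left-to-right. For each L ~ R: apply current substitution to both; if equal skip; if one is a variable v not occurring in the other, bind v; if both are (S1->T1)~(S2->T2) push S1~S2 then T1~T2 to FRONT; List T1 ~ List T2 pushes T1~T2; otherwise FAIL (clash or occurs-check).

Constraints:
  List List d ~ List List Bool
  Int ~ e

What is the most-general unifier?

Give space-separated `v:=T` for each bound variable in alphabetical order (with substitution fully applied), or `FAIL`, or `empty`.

step 1: unify List List d ~ List List Bool  [subst: {-} | 1 pending]
  -> decompose List: push List d~List Bool
step 2: unify List d ~ List Bool  [subst: {-} | 1 pending]
  -> decompose List: push d~Bool
step 3: unify d ~ Bool  [subst: {-} | 1 pending]
  bind d := Bool
step 4: unify Int ~ e  [subst: {d:=Bool} | 0 pending]
  bind e := Int

Answer: d:=Bool e:=Int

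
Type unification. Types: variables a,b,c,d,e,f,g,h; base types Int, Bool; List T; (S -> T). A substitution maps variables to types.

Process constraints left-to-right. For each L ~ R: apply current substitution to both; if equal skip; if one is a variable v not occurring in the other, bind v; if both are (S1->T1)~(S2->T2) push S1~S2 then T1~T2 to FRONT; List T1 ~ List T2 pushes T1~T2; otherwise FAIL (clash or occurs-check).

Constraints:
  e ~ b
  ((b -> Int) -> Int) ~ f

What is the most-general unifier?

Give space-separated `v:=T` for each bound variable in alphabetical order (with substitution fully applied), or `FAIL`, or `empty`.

Answer: e:=b f:=((b -> Int) -> Int)

Derivation:
step 1: unify e ~ b  [subst: {-} | 1 pending]
  bind e := b
step 2: unify ((b -> Int) -> Int) ~ f  [subst: {e:=b} | 0 pending]
  bind f := ((b -> Int) -> Int)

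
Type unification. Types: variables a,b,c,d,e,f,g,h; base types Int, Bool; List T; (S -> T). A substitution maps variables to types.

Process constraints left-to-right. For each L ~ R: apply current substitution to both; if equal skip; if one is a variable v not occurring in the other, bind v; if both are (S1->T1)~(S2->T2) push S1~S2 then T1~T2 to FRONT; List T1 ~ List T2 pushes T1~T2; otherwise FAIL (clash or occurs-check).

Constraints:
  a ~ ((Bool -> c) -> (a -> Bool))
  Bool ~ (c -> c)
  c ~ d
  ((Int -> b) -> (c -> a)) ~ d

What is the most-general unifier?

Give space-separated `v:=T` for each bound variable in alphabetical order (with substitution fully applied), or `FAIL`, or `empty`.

step 1: unify a ~ ((Bool -> c) -> (a -> Bool))  [subst: {-} | 3 pending]
  occurs-check fail: a in ((Bool -> c) -> (a -> Bool))

Answer: FAIL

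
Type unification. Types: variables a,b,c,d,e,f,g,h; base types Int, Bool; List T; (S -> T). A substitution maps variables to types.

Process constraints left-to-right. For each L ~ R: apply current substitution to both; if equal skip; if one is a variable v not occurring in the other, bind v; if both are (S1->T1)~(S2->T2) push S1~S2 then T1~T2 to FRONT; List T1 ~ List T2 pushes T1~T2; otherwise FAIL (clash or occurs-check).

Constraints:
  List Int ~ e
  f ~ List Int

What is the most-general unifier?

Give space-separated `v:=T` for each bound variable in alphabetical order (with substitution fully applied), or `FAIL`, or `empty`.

Answer: e:=List Int f:=List Int

Derivation:
step 1: unify List Int ~ e  [subst: {-} | 1 pending]
  bind e := List Int
step 2: unify f ~ List Int  [subst: {e:=List Int} | 0 pending]
  bind f := List Int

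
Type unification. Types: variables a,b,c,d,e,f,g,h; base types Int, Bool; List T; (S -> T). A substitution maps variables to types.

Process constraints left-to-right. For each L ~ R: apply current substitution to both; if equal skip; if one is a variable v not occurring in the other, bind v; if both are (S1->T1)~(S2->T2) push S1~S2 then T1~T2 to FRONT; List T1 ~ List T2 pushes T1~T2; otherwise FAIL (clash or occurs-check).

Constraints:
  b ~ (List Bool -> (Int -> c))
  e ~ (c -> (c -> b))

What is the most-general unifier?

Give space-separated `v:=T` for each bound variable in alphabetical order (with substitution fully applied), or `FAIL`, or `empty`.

step 1: unify b ~ (List Bool -> (Int -> c))  [subst: {-} | 1 pending]
  bind b := (List Bool -> (Int -> c))
step 2: unify e ~ (c -> (c -> (List Bool -> (Int -> c))))  [subst: {b:=(List Bool -> (Int -> c))} | 0 pending]
  bind e := (c -> (c -> (List Bool -> (Int -> c))))

Answer: b:=(List Bool -> (Int -> c)) e:=(c -> (c -> (List Bool -> (Int -> c))))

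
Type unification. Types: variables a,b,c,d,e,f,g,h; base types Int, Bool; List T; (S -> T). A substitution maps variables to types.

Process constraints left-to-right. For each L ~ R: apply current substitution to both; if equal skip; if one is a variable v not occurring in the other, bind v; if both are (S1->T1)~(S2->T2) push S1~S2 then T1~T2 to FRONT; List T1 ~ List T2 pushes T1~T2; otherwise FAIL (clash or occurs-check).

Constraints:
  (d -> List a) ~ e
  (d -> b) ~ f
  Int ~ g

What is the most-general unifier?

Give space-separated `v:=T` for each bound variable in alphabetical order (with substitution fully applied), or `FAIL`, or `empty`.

step 1: unify (d -> List a) ~ e  [subst: {-} | 2 pending]
  bind e := (d -> List a)
step 2: unify (d -> b) ~ f  [subst: {e:=(d -> List a)} | 1 pending]
  bind f := (d -> b)
step 3: unify Int ~ g  [subst: {e:=(d -> List a), f:=(d -> b)} | 0 pending]
  bind g := Int

Answer: e:=(d -> List a) f:=(d -> b) g:=Int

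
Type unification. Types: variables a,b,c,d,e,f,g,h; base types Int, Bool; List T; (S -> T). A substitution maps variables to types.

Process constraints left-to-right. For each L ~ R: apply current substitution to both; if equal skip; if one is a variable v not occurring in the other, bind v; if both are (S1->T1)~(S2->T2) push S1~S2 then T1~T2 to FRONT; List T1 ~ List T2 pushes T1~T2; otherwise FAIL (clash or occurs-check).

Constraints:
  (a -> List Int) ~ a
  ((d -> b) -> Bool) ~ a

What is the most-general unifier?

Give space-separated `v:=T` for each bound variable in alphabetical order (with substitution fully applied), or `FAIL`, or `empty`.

Answer: FAIL

Derivation:
step 1: unify (a -> List Int) ~ a  [subst: {-} | 1 pending]
  occurs-check fail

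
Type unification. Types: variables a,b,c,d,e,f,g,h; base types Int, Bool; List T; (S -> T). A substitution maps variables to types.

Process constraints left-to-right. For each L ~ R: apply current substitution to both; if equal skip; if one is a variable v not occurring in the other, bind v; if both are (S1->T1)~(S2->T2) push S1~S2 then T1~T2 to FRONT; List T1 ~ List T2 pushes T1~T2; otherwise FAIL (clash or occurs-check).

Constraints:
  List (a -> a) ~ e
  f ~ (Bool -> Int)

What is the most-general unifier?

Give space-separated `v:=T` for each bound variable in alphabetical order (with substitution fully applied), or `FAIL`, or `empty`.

step 1: unify List (a -> a) ~ e  [subst: {-} | 1 pending]
  bind e := List (a -> a)
step 2: unify f ~ (Bool -> Int)  [subst: {e:=List (a -> a)} | 0 pending]
  bind f := (Bool -> Int)

Answer: e:=List (a -> a) f:=(Bool -> Int)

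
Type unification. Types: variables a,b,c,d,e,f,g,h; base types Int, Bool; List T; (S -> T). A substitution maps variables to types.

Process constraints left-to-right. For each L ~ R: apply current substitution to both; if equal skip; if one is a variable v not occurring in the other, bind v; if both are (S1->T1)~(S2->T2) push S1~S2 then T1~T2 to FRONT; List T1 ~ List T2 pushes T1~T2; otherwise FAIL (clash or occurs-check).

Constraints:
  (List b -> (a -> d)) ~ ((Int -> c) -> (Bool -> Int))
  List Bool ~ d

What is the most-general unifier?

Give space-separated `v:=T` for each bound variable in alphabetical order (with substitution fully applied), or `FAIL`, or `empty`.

step 1: unify (List b -> (a -> d)) ~ ((Int -> c) -> (Bool -> Int))  [subst: {-} | 1 pending]
  -> decompose arrow: push List b~(Int -> c), (a -> d)~(Bool -> Int)
step 2: unify List b ~ (Int -> c)  [subst: {-} | 2 pending]
  clash: List b vs (Int -> c)

Answer: FAIL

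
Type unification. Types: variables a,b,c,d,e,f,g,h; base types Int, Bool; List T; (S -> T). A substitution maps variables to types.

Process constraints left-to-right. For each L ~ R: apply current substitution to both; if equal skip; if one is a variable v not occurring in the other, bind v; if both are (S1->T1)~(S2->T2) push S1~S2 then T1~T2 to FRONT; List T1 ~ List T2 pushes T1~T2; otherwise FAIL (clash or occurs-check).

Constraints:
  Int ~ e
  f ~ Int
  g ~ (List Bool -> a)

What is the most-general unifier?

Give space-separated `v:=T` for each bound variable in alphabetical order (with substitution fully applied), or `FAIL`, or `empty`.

step 1: unify Int ~ e  [subst: {-} | 2 pending]
  bind e := Int
step 2: unify f ~ Int  [subst: {e:=Int} | 1 pending]
  bind f := Int
step 3: unify g ~ (List Bool -> a)  [subst: {e:=Int, f:=Int} | 0 pending]
  bind g := (List Bool -> a)

Answer: e:=Int f:=Int g:=(List Bool -> a)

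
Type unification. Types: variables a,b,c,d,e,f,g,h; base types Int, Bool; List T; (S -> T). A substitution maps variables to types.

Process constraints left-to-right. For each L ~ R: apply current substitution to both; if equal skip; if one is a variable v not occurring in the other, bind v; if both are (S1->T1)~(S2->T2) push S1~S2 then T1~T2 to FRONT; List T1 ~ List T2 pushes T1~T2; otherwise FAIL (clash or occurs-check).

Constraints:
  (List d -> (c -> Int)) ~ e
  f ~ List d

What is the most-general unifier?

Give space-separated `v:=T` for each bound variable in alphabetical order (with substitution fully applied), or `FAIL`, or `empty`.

step 1: unify (List d -> (c -> Int)) ~ e  [subst: {-} | 1 pending]
  bind e := (List d -> (c -> Int))
step 2: unify f ~ List d  [subst: {e:=(List d -> (c -> Int))} | 0 pending]
  bind f := List d

Answer: e:=(List d -> (c -> Int)) f:=List d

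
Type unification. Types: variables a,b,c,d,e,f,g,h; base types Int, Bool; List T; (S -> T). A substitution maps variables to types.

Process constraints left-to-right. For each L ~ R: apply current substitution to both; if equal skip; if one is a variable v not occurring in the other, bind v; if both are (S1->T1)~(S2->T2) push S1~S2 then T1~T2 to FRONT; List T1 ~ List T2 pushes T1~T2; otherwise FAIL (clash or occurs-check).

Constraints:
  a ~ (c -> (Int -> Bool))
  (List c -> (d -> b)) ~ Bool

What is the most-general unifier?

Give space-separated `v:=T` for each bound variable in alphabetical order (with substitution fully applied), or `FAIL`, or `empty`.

step 1: unify a ~ (c -> (Int -> Bool))  [subst: {-} | 1 pending]
  bind a := (c -> (Int -> Bool))
step 2: unify (List c -> (d -> b)) ~ Bool  [subst: {a:=(c -> (Int -> Bool))} | 0 pending]
  clash: (List c -> (d -> b)) vs Bool

Answer: FAIL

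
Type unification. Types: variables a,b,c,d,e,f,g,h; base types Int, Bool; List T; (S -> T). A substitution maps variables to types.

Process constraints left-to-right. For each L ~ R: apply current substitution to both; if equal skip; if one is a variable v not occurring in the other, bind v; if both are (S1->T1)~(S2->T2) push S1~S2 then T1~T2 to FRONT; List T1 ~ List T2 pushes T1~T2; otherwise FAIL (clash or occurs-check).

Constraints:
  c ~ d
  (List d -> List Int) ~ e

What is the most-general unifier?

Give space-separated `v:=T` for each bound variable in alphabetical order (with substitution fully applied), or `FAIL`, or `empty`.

step 1: unify c ~ d  [subst: {-} | 1 pending]
  bind c := d
step 2: unify (List d -> List Int) ~ e  [subst: {c:=d} | 0 pending]
  bind e := (List d -> List Int)

Answer: c:=d e:=(List d -> List Int)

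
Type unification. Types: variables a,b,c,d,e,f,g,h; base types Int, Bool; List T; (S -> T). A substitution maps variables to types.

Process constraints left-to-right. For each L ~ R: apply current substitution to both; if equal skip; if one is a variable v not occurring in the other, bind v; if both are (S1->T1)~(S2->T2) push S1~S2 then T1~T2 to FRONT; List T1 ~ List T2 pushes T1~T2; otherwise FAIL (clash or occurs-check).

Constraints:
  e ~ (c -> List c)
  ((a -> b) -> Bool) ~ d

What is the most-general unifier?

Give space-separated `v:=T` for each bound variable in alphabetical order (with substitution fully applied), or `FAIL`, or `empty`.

Answer: d:=((a -> b) -> Bool) e:=(c -> List c)

Derivation:
step 1: unify e ~ (c -> List c)  [subst: {-} | 1 pending]
  bind e := (c -> List c)
step 2: unify ((a -> b) -> Bool) ~ d  [subst: {e:=(c -> List c)} | 0 pending]
  bind d := ((a -> b) -> Bool)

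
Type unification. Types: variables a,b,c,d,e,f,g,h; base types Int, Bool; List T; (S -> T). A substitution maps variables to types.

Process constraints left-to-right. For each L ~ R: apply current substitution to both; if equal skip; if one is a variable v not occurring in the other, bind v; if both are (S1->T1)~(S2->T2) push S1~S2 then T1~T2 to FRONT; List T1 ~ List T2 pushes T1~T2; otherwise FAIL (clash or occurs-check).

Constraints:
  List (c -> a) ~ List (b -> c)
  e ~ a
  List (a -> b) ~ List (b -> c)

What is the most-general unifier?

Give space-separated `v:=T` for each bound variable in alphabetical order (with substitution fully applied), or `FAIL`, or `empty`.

Answer: a:=b c:=b e:=b

Derivation:
step 1: unify List (c -> a) ~ List (b -> c)  [subst: {-} | 2 pending]
  -> decompose List: push (c -> a)~(b -> c)
step 2: unify (c -> a) ~ (b -> c)  [subst: {-} | 2 pending]
  -> decompose arrow: push c~b, a~c
step 3: unify c ~ b  [subst: {-} | 3 pending]
  bind c := b
step 4: unify a ~ b  [subst: {c:=b} | 2 pending]
  bind a := b
step 5: unify e ~ b  [subst: {c:=b, a:=b} | 1 pending]
  bind e := b
step 6: unify List (b -> b) ~ List (b -> b)  [subst: {c:=b, a:=b, e:=b} | 0 pending]
  -> identical, skip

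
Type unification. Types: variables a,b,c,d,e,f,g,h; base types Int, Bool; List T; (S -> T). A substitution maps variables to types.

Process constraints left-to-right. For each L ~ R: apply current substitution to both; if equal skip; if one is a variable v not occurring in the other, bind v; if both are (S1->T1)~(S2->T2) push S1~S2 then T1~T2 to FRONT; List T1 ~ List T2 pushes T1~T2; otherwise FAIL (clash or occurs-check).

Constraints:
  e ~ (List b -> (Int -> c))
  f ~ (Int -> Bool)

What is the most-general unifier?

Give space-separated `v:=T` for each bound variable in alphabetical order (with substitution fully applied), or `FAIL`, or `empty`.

Answer: e:=(List b -> (Int -> c)) f:=(Int -> Bool)

Derivation:
step 1: unify e ~ (List b -> (Int -> c))  [subst: {-} | 1 pending]
  bind e := (List b -> (Int -> c))
step 2: unify f ~ (Int -> Bool)  [subst: {e:=(List b -> (Int -> c))} | 0 pending]
  bind f := (Int -> Bool)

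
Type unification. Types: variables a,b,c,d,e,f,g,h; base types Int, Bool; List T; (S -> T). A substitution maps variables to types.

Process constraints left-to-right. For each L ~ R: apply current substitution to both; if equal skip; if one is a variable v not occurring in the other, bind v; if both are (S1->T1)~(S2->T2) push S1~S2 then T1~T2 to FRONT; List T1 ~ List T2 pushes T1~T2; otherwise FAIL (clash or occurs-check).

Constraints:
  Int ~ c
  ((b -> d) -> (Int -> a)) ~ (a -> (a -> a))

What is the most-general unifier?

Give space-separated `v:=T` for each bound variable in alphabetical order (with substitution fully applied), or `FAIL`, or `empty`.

Answer: FAIL

Derivation:
step 1: unify Int ~ c  [subst: {-} | 1 pending]
  bind c := Int
step 2: unify ((b -> d) -> (Int -> a)) ~ (a -> (a -> a))  [subst: {c:=Int} | 0 pending]
  -> decompose arrow: push (b -> d)~a, (Int -> a)~(a -> a)
step 3: unify (b -> d) ~ a  [subst: {c:=Int} | 1 pending]
  bind a := (b -> d)
step 4: unify (Int -> (b -> d)) ~ ((b -> d) -> (b -> d))  [subst: {c:=Int, a:=(b -> d)} | 0 pending]
  -> decompose arrow: push Int~(b -> d), (b -> d)~(b -> d)
step 5: unify Int ~ (b -> d)  [subst: {c:=Int, a:=(b -> d)} | 1 pending]
  clash: Int vs (b -> d)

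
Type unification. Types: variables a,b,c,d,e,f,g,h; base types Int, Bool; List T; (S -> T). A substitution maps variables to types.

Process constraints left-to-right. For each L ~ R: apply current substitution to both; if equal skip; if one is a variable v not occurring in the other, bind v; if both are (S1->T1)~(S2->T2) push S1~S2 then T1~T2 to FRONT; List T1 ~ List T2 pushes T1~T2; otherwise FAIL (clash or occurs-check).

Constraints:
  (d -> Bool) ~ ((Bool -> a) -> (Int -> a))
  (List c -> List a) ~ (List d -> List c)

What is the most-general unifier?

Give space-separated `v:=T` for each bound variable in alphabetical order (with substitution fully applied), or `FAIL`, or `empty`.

Answer: FAIL

Derivation:
step 1: unify (d -> Bool) ~ ((Bool -> a) -> (Int -> a))  [subst: {-} | 1 pending]
  -> decompose arrow: push d~(Bool -> a), Bool~(Int -> a)
step 2: unify d ~ (Bool -> a)  [subst: {-} | 2 pending]
  bind d := (Bool -> a)
step 3: unify Bool ~ (Int -> a)  [subst: {d:=(Bool -> a)} | 1 pending]
  clash: Bool vs (Int -> a)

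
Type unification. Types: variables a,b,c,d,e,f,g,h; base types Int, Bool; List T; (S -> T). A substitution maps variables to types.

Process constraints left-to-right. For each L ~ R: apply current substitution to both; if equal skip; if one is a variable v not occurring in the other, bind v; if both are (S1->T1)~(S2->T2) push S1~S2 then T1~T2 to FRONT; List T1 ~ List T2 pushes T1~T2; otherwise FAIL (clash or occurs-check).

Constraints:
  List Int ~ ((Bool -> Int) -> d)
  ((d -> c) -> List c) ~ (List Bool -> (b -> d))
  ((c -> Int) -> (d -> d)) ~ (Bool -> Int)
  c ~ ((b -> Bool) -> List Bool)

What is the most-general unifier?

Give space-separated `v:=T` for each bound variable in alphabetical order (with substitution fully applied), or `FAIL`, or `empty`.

Answer: FAIL

Derivation:
step 1: unify List Int ~ ((Bool -> Int) -> d)  [subst: {-} | 3 pending]
  clash: List Int vs ((Bool -> Int) -> d)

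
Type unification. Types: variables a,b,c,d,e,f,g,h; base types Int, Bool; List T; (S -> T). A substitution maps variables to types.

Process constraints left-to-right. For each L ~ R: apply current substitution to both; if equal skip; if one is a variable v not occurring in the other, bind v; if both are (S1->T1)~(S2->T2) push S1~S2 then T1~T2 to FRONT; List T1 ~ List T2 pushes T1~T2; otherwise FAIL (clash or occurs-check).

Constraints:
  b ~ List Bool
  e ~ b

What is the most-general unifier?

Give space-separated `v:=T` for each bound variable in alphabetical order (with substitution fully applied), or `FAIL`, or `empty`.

Answer: b:=List Bool e:=List Bool

Derivation:
step 1: unify b ~ List Bool  [subst: {-} | 1 pending]
  bind b := List Bool
step 2: unify e ~ List Bool  [subst: {b:=List Bool} | 0 pending]
  bind e := List Bool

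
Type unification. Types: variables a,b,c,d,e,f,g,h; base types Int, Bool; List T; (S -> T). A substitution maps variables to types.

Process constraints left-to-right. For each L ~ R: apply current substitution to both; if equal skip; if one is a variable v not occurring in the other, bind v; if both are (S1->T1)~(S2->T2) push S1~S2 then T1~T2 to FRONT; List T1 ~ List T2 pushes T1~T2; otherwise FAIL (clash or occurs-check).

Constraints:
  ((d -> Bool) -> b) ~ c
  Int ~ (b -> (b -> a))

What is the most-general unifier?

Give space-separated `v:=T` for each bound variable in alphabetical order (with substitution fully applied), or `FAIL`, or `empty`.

Answer: FAIL

Derivation:
step 1: unify ((d -> Bool) -> b) ~ c  [subst: {-} | 1 pending]
  bind c := ((d -> Bool) -> b)
step 2: unify Int ~ (b -> (b -> a))  [subst: {c:=((d -> Bool) -> b)} | 0 pending]
  clash: Int vs (b -> (b -> a))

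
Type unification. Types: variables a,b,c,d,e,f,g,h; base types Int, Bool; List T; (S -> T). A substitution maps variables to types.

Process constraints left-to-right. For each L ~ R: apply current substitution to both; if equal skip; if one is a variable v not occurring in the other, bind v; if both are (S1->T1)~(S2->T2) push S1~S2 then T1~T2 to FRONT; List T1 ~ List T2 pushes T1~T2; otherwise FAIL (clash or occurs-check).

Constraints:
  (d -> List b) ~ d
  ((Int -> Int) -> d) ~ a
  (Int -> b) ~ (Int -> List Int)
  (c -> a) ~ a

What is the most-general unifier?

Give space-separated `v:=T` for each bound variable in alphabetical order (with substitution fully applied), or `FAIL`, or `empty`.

step 1: unify (d -> List b) ~ d  [subst: {-} | 3 pending]
  occurs-check fail

Answer: FAIL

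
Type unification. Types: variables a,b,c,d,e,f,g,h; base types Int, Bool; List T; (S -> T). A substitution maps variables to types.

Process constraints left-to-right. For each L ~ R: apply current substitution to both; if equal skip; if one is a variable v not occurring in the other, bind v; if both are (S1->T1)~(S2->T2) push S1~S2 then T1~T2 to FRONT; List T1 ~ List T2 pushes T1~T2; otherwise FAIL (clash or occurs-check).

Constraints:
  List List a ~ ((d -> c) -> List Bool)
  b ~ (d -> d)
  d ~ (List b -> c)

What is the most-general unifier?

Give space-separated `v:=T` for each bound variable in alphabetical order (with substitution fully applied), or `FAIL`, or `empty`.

Answer: FAIL

Derivation:
step 1: unify List List a ~ ((d -> c) -> List Bool)  [subst: {-} | 2 pending]
  clash: List List a vs ((d -> c) -> List Bool)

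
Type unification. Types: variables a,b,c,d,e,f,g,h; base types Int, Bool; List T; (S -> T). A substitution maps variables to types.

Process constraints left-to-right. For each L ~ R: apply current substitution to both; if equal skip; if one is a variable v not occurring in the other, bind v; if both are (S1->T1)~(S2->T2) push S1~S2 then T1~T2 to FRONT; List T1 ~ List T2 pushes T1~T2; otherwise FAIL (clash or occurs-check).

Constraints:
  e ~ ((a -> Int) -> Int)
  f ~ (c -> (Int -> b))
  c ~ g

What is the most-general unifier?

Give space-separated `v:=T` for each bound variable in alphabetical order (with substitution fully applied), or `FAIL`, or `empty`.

step 1: unify e ~ ((a -> Int) -> Int)  [subst: {-} | 2 pending]
  bind e := ((a -> Int) -> Int)
step 2: unify f ~ (c -> (Int -> b))  [subst: {e:=((a -> Int) -> Int)} | 1 pending]
  bind f := (c -> (Int -> b))
step 3: unify c ~ g  [subst: {e:=((a -> Int) -> Int), f:=(c -> (Int -> b))} | 0 pending]
  bind c := g

Answer: c:=g e:=((a -> Int) -> Int) f:=(g -> (Int -> b))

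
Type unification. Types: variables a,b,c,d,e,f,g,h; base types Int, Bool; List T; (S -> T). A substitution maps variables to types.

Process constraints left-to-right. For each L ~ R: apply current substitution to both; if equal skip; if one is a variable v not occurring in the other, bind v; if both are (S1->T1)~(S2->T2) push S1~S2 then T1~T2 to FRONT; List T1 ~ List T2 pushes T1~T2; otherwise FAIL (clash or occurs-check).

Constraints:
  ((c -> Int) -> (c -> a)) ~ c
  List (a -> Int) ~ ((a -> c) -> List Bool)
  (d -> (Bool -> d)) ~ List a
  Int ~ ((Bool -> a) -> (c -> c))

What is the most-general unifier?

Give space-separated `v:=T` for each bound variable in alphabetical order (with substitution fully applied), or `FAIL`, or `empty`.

step 1: unify ((c -> Int) -> (c -> a)) ~ c  [subst: {-} | 3 pending]
  occurs-check fail

Answer: FAIL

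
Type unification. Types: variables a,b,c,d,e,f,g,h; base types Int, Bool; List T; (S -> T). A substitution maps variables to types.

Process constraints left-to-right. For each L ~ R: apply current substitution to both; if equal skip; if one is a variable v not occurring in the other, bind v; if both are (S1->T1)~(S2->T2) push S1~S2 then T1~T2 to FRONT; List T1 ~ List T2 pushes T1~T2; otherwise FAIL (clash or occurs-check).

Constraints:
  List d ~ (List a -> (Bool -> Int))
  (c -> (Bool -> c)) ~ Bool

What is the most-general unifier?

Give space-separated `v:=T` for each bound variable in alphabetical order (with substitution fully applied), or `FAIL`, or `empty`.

step 1: unify List d ~ (List a -> (Bool -> Int))  [subst: {-} | 1 pending]
  clash: List d vs (List a -> (Bool -> Int))

Answer: FAIL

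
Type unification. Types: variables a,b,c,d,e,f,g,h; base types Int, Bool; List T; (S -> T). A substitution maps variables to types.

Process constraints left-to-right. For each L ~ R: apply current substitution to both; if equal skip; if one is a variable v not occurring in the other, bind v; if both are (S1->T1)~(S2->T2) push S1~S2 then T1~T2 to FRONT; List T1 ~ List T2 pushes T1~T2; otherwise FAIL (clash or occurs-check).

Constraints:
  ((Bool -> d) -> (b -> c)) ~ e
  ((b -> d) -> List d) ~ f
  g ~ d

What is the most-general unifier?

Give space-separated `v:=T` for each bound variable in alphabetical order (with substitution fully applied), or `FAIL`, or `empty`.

step 1: unify ((Bool -> d) -> (b -> c)) ~ e  [subst: {-} | 2 pending]
  bind e := ((Bool -> d) -> (b -> c))
step 2: unify ((b -> d) -> List d) ~ f  [subst: {e:=((Bool -> d) -> (b -> c))} | 1 pending]
  bind f := ((b -> d) -> List d)
step 3: unify g ~ d  [subst: {e:=((Bool -> d) -> (b -> c)), f:=((b -> d) -> List d)} | 0 pending]
  bind g := d

Answer: e:=((Bool -> d) -> (b -> c)) f:=((b -> d) -> List d) g:=d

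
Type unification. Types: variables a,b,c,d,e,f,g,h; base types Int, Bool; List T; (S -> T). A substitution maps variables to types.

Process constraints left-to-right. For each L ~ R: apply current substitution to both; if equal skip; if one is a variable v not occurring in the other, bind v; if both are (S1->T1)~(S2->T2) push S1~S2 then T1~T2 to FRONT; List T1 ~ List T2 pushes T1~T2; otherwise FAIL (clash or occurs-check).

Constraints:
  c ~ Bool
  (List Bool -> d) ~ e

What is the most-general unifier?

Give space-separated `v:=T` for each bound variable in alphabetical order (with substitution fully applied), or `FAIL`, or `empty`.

step 1: unify c ~ Bool  [subst: {-} | 1 pending]
  bind c := Bool
step 2: unify (List Bool -> d) ~ e  [subst: {c:=Bool} | 0 pending]
  bind e := (List Bool -> d)

Answer: c:=Bool e:=(List Bool -> d)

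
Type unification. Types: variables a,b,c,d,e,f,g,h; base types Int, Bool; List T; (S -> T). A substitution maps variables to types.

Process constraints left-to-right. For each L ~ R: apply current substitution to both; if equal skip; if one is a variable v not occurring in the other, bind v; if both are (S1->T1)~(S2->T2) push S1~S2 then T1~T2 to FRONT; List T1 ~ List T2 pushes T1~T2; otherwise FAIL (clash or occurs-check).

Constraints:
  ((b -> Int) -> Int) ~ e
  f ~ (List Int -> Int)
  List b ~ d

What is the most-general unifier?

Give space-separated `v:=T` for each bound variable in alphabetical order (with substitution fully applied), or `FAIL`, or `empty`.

Answer: d:=List b e:=((b -> Int) -> Int) f:=(List Int -> Int)

Derivation:
step 1: unify ((b -> Int) -> Int) ~ e  [subst: {-} | 2 pending]
  bind e := ((b -> Int) -> Int)
step 2: unify f ~ (List Int -> Int)  [subst: {e:=((b -> Int) -> Int)} | 1 pending]
  bind f := (List Int -> Int)
step 3: unify List b ~ d  [subst: {e:=((b -> Int) -> Int), f:=(List Int -> Int)} | 0 pending]
  bind d := List b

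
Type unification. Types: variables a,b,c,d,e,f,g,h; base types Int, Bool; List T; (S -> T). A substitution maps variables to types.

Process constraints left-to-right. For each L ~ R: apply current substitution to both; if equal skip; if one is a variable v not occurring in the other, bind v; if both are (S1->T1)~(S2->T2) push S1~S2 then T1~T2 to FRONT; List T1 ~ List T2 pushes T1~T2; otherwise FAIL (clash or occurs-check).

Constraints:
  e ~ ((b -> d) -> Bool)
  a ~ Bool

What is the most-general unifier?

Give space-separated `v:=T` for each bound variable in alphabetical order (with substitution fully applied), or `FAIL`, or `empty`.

Answer: a:=Bool e:=((b -> d) -> Bool)

Derivation:
step 1: unify e ~ ((b -> d) -> Bool)  [subst: {-} | 1 pending]
  bind e := ((b -> d) -> Bool)
step 2: unify a ~ Bool  [subst: {e:=((b -> d) -> Bool)} | 0 pending]
  bind a := Bool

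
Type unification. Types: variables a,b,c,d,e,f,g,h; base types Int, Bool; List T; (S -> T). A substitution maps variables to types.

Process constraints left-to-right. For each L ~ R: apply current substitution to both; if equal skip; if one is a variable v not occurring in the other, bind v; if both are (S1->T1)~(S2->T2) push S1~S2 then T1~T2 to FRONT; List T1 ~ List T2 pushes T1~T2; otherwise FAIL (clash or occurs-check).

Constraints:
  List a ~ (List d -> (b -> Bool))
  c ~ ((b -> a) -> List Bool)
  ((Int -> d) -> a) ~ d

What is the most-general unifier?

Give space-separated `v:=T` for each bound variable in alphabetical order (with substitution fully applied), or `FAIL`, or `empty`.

step 1: unify List a ~ (List d -> (b -> Bool))  [subst: {-} | 2 pending]
  clash: List a vs (List d -> (b -> Bool))

Answer: FAIL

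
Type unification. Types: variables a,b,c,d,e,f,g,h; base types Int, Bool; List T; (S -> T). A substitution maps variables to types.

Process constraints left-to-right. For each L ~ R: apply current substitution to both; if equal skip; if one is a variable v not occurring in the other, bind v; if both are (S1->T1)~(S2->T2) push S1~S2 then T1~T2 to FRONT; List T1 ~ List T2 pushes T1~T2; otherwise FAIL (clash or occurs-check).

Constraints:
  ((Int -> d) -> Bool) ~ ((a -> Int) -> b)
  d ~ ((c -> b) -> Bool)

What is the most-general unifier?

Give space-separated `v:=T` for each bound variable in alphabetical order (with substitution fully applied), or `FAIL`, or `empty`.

step 1: unify ((Int -> d) -> Bool) ~ ((a -> Int) -> b)  [subst: {-} | 1 pending]
  -> decompose arrow: push (Int -> d)~(a -> Int), Bool~b
step 2: unify (Int -> d) ~ (a -> Int)  [subst: {-} | 2 pending]
  -> decompose arrow: push Int~a, d~Int
step 3: unify Int ~ a  [subst: {-} | 3 pending]
  bind a := Int
step 4: unify d ~ Int  [subst: {a:=Int} | 2 pending]
  bind d := Int
step 5: unify Bool ~ b  [subst: {a:=Int, d:=Int} | 1 pending]
  bind b := Bool
step 6: unify Int ~ ((c -> Bool) -> Bool)  [subst: {a:=Int, d:=Int, b:=Bool} | 0 pending]
  clash: Int vs ((c -> Bool) -> Bool)

Answer: FAIL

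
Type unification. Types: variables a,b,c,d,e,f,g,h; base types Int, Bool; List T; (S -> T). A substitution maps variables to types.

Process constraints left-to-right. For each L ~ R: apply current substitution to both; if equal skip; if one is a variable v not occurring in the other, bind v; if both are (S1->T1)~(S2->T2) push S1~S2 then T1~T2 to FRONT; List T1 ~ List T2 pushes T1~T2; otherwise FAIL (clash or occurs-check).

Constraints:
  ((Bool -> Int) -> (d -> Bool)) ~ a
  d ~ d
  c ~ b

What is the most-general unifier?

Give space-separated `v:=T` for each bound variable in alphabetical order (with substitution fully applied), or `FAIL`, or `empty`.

step 1: unify ((Bool -> Int) -> (d -> Bool)) ~ a  [subst: {-} | 2 pending]
  bind a := ((Bool -> Int) -> (d -> Bool))
step 2: unify d ~ d  [subst: {a:=((Bool -> Int) -> (d -> Bool))} | 1 pending]
  -> identical, skip
step 3: unify c ~ b  [subst: {a:=((Bool -> Int) -> (d -> Bool))} | 0 pending]
  bind c := b

Answer: a:=((Bool -> Int) -> (d -> Bool)) c:=b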